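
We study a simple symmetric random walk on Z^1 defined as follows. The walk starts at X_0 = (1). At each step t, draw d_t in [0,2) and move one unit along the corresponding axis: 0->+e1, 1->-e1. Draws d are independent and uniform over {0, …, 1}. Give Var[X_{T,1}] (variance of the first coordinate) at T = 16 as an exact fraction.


16

Outcome values over d=0..1: [1, -1]
Σy = 0, Σy² = 2, M = 2
μ = 0/2 = 0,  σ² = 2/2 − (0)² = 1
Independent increments: Var[X_16] = 16·σ² = 16·(1) = 16


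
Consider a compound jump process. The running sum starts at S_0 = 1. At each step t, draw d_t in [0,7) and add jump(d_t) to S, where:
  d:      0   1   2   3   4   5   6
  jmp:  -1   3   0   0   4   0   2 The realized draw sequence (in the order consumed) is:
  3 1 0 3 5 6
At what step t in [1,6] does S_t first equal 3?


t=0: S=1, d=3, jump=0, S_1=1
t=1: S=1, d=1, jump=3, S_2=4
t=2: S=4, d=0, jump=-1, S_3=3
t=3: S=3, d=3, jump=0, S_4=3
t=4: S=3, d=5, jump=0, S_5=3
t=5: S=3, d=6, jump=2, S_6=5

3


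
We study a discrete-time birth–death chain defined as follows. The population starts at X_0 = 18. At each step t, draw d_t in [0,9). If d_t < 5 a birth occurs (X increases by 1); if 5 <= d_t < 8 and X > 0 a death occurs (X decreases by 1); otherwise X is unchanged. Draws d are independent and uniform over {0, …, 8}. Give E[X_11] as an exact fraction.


X can drop by at most 1 per step and X_0 = 18 > T = 11, so X_t >= 18 − t >= 7 > 0 for every t <= 11: the floor at 0 (the 'and X > 0' condition) never binds. Hence X_11 = X_0 + Σ_{t<11} Y_t with i.i.d. increments Y_t = y(d_t) ∈ {+1, −1, 0}.
Outcome values over d=0..8: [1, 1, 1, 1, 1, -1, -1, -1, 0]
Σy = 2, Σy² = 8, M = 9
μ = 2/9 = 2/9,  σ² = 8/9 − (2/9)² = 68/81
E[X_11] = 18 + 11·(2/9) = 184/9

184/9


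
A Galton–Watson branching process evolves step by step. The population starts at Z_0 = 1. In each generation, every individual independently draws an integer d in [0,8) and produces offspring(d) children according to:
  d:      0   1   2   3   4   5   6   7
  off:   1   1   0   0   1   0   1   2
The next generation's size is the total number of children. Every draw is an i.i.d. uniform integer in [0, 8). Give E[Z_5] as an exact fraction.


243/1024

Outcome values over d=0..7: [1, 1, 0, 0, 1, 0, 1, 2]
Σy = 6, Σy² = 8, M = 8
μ = 6/8 = 3/4,  σ² = 8/8 − (3/4)² = 7/16
E[Z_0] = 1
E[Z_1] = 3/4·E[Z_0] = 3/4
E[Z_2] = 3/4·E[Z_1] = 9/16
E[Z_3] = 3/4·E[Z_2] = 27/64
E[Z_4] = 3/4·E[Z_3] = 81/256
E[Z_5] = 3/4·E[Z_4] = 243/1024


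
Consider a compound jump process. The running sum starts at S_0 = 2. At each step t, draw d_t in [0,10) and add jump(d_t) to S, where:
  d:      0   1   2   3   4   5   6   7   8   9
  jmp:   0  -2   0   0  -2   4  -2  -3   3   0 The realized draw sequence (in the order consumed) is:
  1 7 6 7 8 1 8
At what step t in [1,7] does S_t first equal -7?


6

t=0: S=2, d=1, jump=-2, S_1=0
t=1: S=0, d=7, jump=-3, S_2=-3
t=2: S=-3, d=6, jump=-2, S_3=-5
t=3: S=-5, d=7, jump=-3, S_4=-8
t=4: S=-8, d=8, jump=3, S_5=-5
t=5: S=-5, d=1, jump=-2, S_6=-7
t=6: S=-7, d=8, jump=3, S_7=-4


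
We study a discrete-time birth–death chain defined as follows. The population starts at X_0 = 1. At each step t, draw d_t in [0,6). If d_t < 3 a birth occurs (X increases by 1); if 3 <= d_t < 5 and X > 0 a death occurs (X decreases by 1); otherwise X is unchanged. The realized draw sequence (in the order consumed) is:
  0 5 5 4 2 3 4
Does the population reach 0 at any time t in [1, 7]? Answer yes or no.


t=0: X=1, d=0 → birth, X_1=2
t=1: X=2, d=5 → hold, X_2=2
t=2: X=2, d=5 → hold, X_3=2
t=3: X=2, d=4 → death, X_4=1
t=4: X=1, d=2 → birth, X_5=2
t=5: X=2, d=3 → death, X_6=1
t=6: X=1, d=4 → death, X_7=0

yes


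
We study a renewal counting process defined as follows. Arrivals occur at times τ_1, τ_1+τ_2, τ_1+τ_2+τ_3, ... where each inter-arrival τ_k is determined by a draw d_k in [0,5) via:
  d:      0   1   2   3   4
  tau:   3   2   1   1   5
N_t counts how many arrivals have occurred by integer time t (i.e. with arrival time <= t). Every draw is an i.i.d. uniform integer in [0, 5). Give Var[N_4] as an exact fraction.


Inter-arrival values over d=0..4: [3, 2, 1, 1, 5]
Each d has probability 1/5, so the pmf of τ is: f(1) = 2/5, f(2) = 1/5, f(3) = 1/5, f(5) = 1/5
Let p_n(j) = P(N_n = j), with p_0 = [1]. Condition on τ_1: p_n(0) = P(τ > n), and for j >= 1, p_n(j) = Σ_{k<=n} f(k)·p_{n−k}(j−1)
p_1 = [3/5, 2/5]  (j = 0..1)
p_2 = [2/5, 11/25, 4/25]  (j = 0..2)
p_3 = [1/5, 12/25, 32/125, 8/125]  (j = 0..3)
p_4 = [1/5, 7/25, 9/25, 84/625, 16/625]  (j = 0..4)
E[N_4] = Σ j·p_4(j) = 941/625;  E[N_4²] = Σ j²·p_4(j) = 2087/625
Var[N_4] = 2087/625 − (941/625)² = 418894/390625

418894/390625


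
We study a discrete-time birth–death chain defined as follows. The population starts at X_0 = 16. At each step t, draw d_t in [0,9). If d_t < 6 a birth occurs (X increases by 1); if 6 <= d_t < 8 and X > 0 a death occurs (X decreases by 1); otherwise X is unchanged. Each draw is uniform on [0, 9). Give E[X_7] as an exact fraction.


X can drop by at most 1 per step and X_0 = 16 > T = 7, so X_t >= 16 − t >= 9 > 0 for every t <= 7: the floor at 0 (the 'and X > 0' condition) never binds. Hence X_7 = X_0 + Σ_{t<7} Y_t with i.i.d. increments Y_t = y(d_t) ∈ {+1, −1, 0}.
Outcome values over d=0..8: [1, 1, 1, 1, 1, 1, -1, -1, 0]
Σy = 4, Σy² = 8, M = 9
μ = 4/9 = 4/9,  σ² = 8/9 − (4/9)² = 56/81
E[X_7] = 16 + 7·(4/9) = 172/9

172/9


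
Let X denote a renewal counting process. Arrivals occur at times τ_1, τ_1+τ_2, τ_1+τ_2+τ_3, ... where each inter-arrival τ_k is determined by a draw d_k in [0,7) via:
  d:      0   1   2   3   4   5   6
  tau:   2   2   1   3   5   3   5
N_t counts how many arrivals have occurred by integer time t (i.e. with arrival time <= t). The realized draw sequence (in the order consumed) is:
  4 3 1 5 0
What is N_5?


1

draw d_1=4: τ_1=5, arrival time A_1=5
draw d_2=3: τ_2=3, arrival time A_2=8
draw d_3=1: τ_3=2, arrival time A_3=10
draw d_4=5: τ_4=3, arrival time A_4=13
draw d_5=0: τ_5=2, arrival time A_5=15
N_t over t=0..5: 0:0 1:0 2:0 3:0 4:0 5:1


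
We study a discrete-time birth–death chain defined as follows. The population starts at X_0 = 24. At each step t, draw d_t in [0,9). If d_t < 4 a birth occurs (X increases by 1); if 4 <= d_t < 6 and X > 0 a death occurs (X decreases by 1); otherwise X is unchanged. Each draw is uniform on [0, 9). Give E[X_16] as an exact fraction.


X can drop by at most 1 per step and X_0 = 24 > T = 16, so X_t >= 24 − t >= 8 > 0 for every t <= 16: the floor at 0 (the 'and X > 0' condition) never binds. Hence X_16 = X_0 + Σ_{t<16} Y_t with i.i.d. increments Y_t = y(d_t) ∈ {+1, −1, 0}.
Outcome values over d=0..8: [1, 1, 1, 1, -1, -1, 0, 0, 0]
Σy = 2, Σy² = 6, M = 9
μ = 2/9 = 2/9,  σ² = 6/9 − (2/9)² = 50/81
E[X_16] = 24 + 16·(2/9) = 248/9

248/9


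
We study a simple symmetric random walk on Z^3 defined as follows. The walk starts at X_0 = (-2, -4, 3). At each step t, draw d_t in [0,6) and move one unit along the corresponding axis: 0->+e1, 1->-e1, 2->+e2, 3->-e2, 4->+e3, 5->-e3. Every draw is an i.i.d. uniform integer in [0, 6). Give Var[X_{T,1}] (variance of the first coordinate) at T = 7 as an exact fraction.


Outcome values over d=0..5: [1, -1, 0, 0, 0, 0]
Σy = 0, Σy² = 2, M = 6
μ = 0/6 = 0,  σ² = 2/6 − (0)² = 1/3
Independent increments: Var[X_7] = 7·σ² = 7·(1/3) = 7/3

7/3


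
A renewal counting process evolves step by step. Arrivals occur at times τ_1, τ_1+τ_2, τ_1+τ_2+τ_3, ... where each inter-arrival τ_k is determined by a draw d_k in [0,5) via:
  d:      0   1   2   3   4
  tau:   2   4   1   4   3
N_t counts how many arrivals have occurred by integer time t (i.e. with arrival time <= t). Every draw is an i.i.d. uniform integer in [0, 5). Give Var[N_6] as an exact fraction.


140123164/244140625

Inter-arrival values over d=0..4: [2, 4, 1, 4, 3]
Each d has probability 1/5, so the pmf of τ is: f(1) = 1/5, f(2) = 1/5, f(3) = 1/5, f(4) = 2/5
Let p_n(j) = P(N_n = j), with p_0 = [1]. Condition on τ_1: p_n(0) = P(τ > n), and for j >= 1, p_n(j) = Σ_{k<=n} f(k)·p_{n−k}(j−1)
p_1 = [4/5, 1/5]  (j = 0..1)
p_2 = [3/5, 9/25, 1/25]  (j = 0..2)
p_3 = [2/5, 12/25, 14/125, 1/125]  (j = 0..3)
p_4 = [0, 19/25, 26/125, 19/625, 1/625]  (j = 0..4)
p_5 = [0, 13/25, 2/5, 9/125, 24/3125, 1/3125]  (j = 0..5)
p_6 = [0, 8/25, 62/125, 4/25, 69/3125, 29/15625, 1/15625]  (j = 0..6)
E[N_6] = Σ j·p_6(j) = 29531/15625;  E[N_6²] = Σ j²·p_6(j) = 64781/15625
Var[N_6] = 64781/15625 − (29531/15625)² = 140123164/244140625


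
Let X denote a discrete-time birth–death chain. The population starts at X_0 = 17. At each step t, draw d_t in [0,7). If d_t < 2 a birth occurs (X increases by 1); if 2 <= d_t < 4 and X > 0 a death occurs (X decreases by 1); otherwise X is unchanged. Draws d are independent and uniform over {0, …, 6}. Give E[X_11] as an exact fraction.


17

X can drop by at most 1 per step and X_0 = 17 > T = 11, so X_t >= 17 − t >= 6 > 0 for every t <= 11: the floor at 0 (the 'and X > 0' condition) never binds. Hence X_11 = X_0 + Σ_{t<11} Y_t with i.i.d. increments Y_t = y(d_t) ∈ {+1, −1, 0}.
Outcome values over d=0..6: [1, 1, -1, -1, 0, 0, 0]
Σy = 0, Σy² = 4, M = 7
μ = 0/7 = 0,  σ² = 4/7 − (0)² = 4/7
E[X_11] = 17 + 11·(0) = 17


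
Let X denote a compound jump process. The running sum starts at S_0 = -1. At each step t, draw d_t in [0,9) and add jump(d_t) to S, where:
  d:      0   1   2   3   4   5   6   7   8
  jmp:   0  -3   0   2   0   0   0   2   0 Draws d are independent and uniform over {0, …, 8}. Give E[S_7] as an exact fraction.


-2/9

Outcome values over d=0..8: [0, -3, 0, 2, 0, 0, 0, 2, 0]
Σy = 1, Σy² = 17, M = 9
μ = 1/9 = 1/9,  σ² = 17/9 − (1/9)² = 152/81
E[S_7] = -1 + 7·(1/9) = -2/9


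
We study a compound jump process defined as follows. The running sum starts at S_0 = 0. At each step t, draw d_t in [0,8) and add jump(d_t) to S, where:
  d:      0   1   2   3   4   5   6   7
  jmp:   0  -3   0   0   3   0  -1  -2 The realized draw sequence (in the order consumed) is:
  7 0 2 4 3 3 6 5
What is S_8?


t=0: S=0, d=7, jump=-2, S_1=-2
t=1: S=-2, d=0, jump=0, S_2=-2
t=2: S=-2, d=2, jump=0, S_3=-2
t=3: S=-2, d=4, jump=3, S_4=1
t=4: S=1, d=3, jump=0, S_5=1
t=5: S=1, d=3, jump=0, S_6=1
t=6: S=1, d=6, jump=-1, S_7=0
t=7: S=0, d=5, jump=0, S_8=0

0


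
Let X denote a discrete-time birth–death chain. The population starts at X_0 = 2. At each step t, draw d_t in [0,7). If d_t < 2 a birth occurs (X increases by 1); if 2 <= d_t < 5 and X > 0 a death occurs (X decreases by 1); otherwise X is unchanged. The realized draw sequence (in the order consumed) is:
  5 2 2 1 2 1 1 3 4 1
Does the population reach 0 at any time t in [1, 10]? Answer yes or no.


t=0: X=2, d=5 → hold, X_1=2
t=1: X=2, d=2 → death, X_2=1
t=2: X=1, d=2 → death, X_3=0
t=3: X=0, d=1 → birth, X_4=1
t=4: X=1, d=2 → death, X_5=0
t=5: X=0, d=1 → birth, X_6=1
t=6: X=1, d=1 → birth, X_7=2
t=7: X=2, d=3 → death, X_8=1
t=8: X=1, d=4 → death, X_9=0
t=9: X=0, d=1 → birth, X_10=1

yes


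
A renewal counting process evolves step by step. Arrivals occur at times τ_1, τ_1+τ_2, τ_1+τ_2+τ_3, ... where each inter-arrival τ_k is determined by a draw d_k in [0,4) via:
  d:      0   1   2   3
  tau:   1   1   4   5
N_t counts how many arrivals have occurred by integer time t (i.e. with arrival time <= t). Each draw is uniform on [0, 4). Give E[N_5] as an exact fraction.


Inter-arrival values over d=0..3: [1, 1, 4, 5]
Each d has probability 1/4, so the pmf of τ is: f(1) = 1/2, f(4) = 1/4, f(5) = 1/4
Renewal equation for m(n) = E[N_n]: condition on τ_1 = k (if k <= n, one arrival plus a fresh copy on the remaining n−k steps): m(n) = F(n) + Σ_{k<=n} f(k)·m(n−k), where F(n) = P(τ <= n) and m(0) = 0
m(1) = F(1) = 1/2
m(2) = F(2) + f(1)·m(1) = 1/2 + 1/2·1/2 = 3/4
m(3) = F(3) + f(1)·m(2) = 1/2 + 1/2·3/4 = 7/8
m(4) = F(4) + f(1)·m(3) = 3/4 + 1/2·7/8 = 19/16
m(5) = F(5) + f(1)·m(4) + f(4)·m(1) = 1 + 1/2·19/16 + 1/4·1/2 = 55/32
E[N_5] = m(5) = 55/32

55/32


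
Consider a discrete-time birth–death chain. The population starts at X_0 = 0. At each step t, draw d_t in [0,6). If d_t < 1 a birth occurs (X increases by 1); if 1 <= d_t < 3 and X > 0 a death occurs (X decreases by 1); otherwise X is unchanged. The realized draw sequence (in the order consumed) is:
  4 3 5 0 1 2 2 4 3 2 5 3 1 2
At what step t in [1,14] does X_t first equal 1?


4

t=0: X=0, d=4 → hold, X_1=0
t=1: X=0, d=3 → hold, X_2=0
t=2: X=0, d=5 → hold, X_3=0
t=3: X=0, d=0 → birth, X_4=1
t=4: X=1, d=1 → death, X_5=0
t=5: X=0, d=2 → hold, X_6=0
t=6: X=0, d=2 → hold, X_7=0
t=7: X=0, d=4 → hold, X_8=0
t=8: X=0, d=3 → hold, X_9=0
t=9: X=0, d=2 → hold, X_10=0
t=10: X=0, d=5 → hold, X_11=0
t=11: X=0, d=3 → hold, X_12=0
t=12: X=0, d=1 → hold, X_13=0
t=13: X=0, d=2 → hold, X_14=0


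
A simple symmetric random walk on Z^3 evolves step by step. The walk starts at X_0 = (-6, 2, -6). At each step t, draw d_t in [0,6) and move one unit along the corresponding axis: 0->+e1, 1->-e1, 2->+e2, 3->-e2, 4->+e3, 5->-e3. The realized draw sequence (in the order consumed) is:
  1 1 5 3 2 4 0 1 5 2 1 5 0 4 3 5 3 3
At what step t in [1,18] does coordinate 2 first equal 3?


10

t=0: X=(-6, 2, -6), d=1 → -e1, X_1=(-7, 2, -6)
t=1: X=(-7, 2, -6), d=1 → -e1, X_2=(-8, 2, -6)
t=2: X=(-8, 2, -6), d=5 → -e3, X_3=(-8, 2, -7)
t=3: X=(-8, 2, -7), d=3 → -e2, X_4=(-8, 1, -7)
t=4: X=(-8, 1, -7), d=2 → +e2, X_5=(-8, 2, -7)
t=5: X=(-8, 2, -7), d=4 → +e3, X_6=(-8, 2, -6)
t=6: X=(-8, 2, -6), d=0 → +e1, X_7=(-7, 2, -6)
t=7: X=(-7, 2, -6), d=1 → -e1, X_8=(-8, 2, -6)
t=8: X=(-8, 2, -6), d=5 → -e3, X_9=(-8, 2, -7)
t=9: X=(-8, 2, -7), d=2 → +e2, X_10=(-8, 3, -7)
t=10: X=(-8, 3, -7), d=1 → -e1, X_11=(-9, 3, -7)
t=11: X=(-9, 3, -7), d=5 → -e3, X_12=(-9, 3, -8)
t=12: X=(-9, 3, -8), d=0 → +e1, X_13=(-8, 3, -8)
t=13: X=(-8, 3, -8), d=4 → +e3, X_14=(-8, 3, -7)
t=14: X=(-8, 3, -7), d=3 → -e2, X_15=(-8, 2, -7)
t=15: X=(-8, 2, -7), d=5 → -e3, X_16=(-8, 2, -8)
t=16: X=(-8, 2, -8), d=3 → -e2, X_17=(-8, 1, -8)
t=17: X=(-8, 1, -8), d=3 → -e2, X_18=(-8, 0, -8)


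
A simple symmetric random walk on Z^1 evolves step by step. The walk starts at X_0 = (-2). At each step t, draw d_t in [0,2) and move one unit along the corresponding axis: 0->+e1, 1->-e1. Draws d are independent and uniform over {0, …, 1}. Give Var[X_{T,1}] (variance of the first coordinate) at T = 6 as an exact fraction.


Outcome values over d=0..1: [1, -1]
Σy = 0, Σy² = 2, M = 2
μ = 0/2 = 0,  σ² = 2/2 − (0)² = 1
Independent increments: Var[X_6] = 6·σ² = 6·(1) = 6

6


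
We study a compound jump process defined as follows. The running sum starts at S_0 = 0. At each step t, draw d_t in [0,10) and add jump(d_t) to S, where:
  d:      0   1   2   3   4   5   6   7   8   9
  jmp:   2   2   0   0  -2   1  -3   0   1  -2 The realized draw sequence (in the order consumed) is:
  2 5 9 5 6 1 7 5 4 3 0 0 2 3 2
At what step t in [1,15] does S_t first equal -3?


t=0: S=0, d=2, jump=0, S_1=0
t=1: S=0, d=5, jump=1, S_2=1
t=2: S=1, d=9, jump=-2, S_3=-1
t=3: S=-1, d=5, jump=1, S_4=0
t=4: S=0, d=6, jump=-3, S_5=-3
t=5: S=-3, d=1, jump=2, S_6=-1
t=6: S=-1, d=7, jump=0, S_7=-1
t=7: S=-1, d=5, jump=1, S_8=0
t=8: S=0, d=4, jump=-2, S_9=-2
t=9: S=-2, d=3, jump=0, S_10=-2
t=10: S=-2, d=0, jump=2, S_11=0
t=11: S=0, d=0, jump=2, S_12=2
t=12: S=2, d=2, jump=0, S_13=2
t=13: S=2, d=3, jump=0, S_14=2
t=14: S=2, d=2, jump=0, S_15=2

5


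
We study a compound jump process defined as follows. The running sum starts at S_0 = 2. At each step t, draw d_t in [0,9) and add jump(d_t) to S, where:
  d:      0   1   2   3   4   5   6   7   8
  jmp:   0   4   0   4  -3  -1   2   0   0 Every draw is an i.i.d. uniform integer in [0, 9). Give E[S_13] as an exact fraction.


Outcome values over d=0..8: [0, 4, 0, 4, -3, -1, 2, 0, 0]
Σy = 6, Σy² = 46, M = 9
μ = 6/9 = 2/3,  σ² = 46/9 − (2/3)² = 14/3
E[S_13] = 2 + 13·(2/3) = 32/3

32/3


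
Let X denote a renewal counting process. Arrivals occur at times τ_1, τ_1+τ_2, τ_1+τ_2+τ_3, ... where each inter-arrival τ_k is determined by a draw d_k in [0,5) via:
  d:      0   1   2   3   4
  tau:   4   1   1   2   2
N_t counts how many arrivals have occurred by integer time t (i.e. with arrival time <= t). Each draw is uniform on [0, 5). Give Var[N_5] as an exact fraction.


9121276/9765625

Inter-arrival values over d=0..4: [4, 1, 1, 2, 2]
Each d has probability 1/5, so the pmf of τ is: f(1) = 2/5, f(2) = 2/5, f(4) = 1/5
Let p_n(j) = P(N_n = j), with p_0 = [1]. Condition on τ_1: p_n(0) = P(τ > n), and for j >= 1, p_n(j) = Σ_{k<=n} f(k)·p_{n−k}(j−1)
p_1 = [3/5, 2/5]  (j = 0..1)
p_2 = [1/5, 16/25, 4/25]  (j = 0..2)
p_3 = [1/5, 8/25, 52/125, 8/125]  (j = 0..3)
p_4 = [0, 9/25, 48/125, 144/625, 16/625]  (j = 0..4)
p_5 = [0, 1/5, 44/125, 8/25, 368/3125, 32/3125]  (j = 0..5)
E[N_5] = Σ j·p_5(j) = 7457/3125;  E[N_5²] = Σ j²·p_5(j) = 20713/3125
Var[N_5] = 20713/3125 − (7457/3125)² = 9121276/9765625


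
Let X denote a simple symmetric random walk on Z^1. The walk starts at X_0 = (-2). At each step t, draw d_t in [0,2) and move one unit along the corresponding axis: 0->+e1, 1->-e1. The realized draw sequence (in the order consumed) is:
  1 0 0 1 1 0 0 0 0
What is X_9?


t=0: X=(-2), d=1 → -e1, X_1=(-3)
t=1: X=(-3), d=0 → +e1, X_2=(-2)
t=2: X=(-2), d=0 → +e1, X_3=(-1)
t=3: X=(-1), d=1 → -e1, X_4=(-2)
t=4: X=(-2), d=1 → -e1, X_5=(-3)
t=5: X=(-3), d=0 → +e1, X_6=(-2)
t=6: X=(-2), d=0 → +e1, X_7=(-1)
t=7: X=(-1), d=0 → +e1, X_8=(0)
t=8: X=(0), d=0 → +e1, X_9=(1)

(1)


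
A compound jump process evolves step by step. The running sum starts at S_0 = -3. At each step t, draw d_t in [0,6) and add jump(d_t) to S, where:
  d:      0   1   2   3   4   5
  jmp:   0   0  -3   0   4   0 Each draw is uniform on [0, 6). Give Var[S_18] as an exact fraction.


149/2

Outcome values over d=0..5: [0, 0, -3, 0, 4, 0]
Σy = 1, Σy² = 25, M = 6
μ = 1/6 = 1/6,  σ² = 25/6 − (1/6)² = 149/36
Independent increments: Var[S_18] = 18·σ² = 18·(149/36) = 149/2


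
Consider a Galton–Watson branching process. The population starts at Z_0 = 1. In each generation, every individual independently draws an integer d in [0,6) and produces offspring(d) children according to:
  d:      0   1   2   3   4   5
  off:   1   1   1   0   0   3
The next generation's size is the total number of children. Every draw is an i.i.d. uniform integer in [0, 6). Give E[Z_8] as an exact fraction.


Outcome values over d=0..5: [1, 1, 1, 0, 0, 3]
Σy = 6, Σy² = 12, M = 6
μ = 6/6 = 1,  σ² = 12/6 − (1)² = 1
E[Z_0] = 1
E[Z_1] = 1·E[Z_0] = 1
E[Z_2] = 1·E[Z_1] = 1
E[Z_3] = 1·E[Z_2] = 1
E[Z_4] = 1·E[Z_3] = 1
E[Z_5] = 1·E[Z_4] = 1
E[Z_6] = 1·E[Z_5] = 1
E[Z_7] = 1·E[Z_6] = 1
E[Z_8] = 1·E[Z_7] = 1

1


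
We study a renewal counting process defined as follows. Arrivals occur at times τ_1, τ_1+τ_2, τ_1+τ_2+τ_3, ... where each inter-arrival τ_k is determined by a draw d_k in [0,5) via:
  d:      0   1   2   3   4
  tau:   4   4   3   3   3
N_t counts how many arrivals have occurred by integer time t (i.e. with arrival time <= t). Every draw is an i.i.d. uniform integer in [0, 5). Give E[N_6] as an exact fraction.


34/25

Inter-arrival values over d=0..4: [4, 4, 3, 3, 3]
Each d has probability 1/5, so the pmf of τ is: f(3) = 3/5, f(4) = 2/5
Renewal equation for m(n) = E[N_n]: condition on τ_1 = k (if k <= n, one arrival plus a fresh copy on the remaining n−k steps): m(n) = F(n) + Σ_{k<=n} f(k)·m(n−k), where F(n) = P(τ <= n) and m(0) = 0
m(1) = F(1) = 0
m(2) = F(2) = 0
m(3) = F(3) = 3/5
m(4) = F(4) = 1
m(5) = F(5) = 1
m(6) = F(6) + f(3)·m(3) = 1 + 3/5·3/5 = 34/25
E[N_6] = m(6) = 34/25


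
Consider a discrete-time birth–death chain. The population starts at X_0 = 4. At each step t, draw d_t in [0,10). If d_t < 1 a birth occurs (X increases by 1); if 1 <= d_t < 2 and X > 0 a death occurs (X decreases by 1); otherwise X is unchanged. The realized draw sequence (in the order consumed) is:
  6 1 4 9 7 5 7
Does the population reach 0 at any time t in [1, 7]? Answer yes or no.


no

t=0: X=4, d=6 → hold, X_1=4
t=1: X=4, d=1 → death, X_2=3
t=2: X=3, d=4 → hold, X_3=3
t=3: X=3, d=9 → hold, X_4=3
t=4: X=3, d=7 → hold, X_5=3
t=5: X=3, d=5 → hold, X_6=3
t=6: X=3, d=7 → hold, X_7=3


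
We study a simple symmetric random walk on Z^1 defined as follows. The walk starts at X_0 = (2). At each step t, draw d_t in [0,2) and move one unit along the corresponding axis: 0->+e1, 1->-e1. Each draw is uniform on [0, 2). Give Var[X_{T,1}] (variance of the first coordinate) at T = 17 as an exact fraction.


17

Outcome values over d=0..1: [1, -1]
Σy = 0, Σy² = 2, M = 2
μ = 0/2 = 0,  σ² = 2/2 − (0)² = 1
Independent increments: Var[X_17] = 17·σ² = 17·(1) = 17


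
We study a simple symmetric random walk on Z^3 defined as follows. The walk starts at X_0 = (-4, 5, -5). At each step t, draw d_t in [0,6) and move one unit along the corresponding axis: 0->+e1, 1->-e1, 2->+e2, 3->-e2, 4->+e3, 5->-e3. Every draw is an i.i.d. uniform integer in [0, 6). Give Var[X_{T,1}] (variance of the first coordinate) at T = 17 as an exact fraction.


Outcome values over d=0..5: [1, -1, 0, 0, 0, 0]
Σy = 0, Σy² = 2, M = 6
μ = 0/6 = 0,  σ² = 2/6 − (0)² = 1/3
Independent increments: Var[X_17] = 17·σ² = 17·(1/3) = 17/3

17/3


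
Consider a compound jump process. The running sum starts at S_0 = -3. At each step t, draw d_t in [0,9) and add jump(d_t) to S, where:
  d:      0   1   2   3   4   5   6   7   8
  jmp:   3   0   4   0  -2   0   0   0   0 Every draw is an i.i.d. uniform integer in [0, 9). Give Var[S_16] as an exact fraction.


3776/81

Outcome values over d=0..8: [3, 0, 4, 0, -2, 0, 0, 0, 0]
Σy = 5, Σy² = 29, M = 9
μ = 5/9 = 5/9,  σ² = 29/9 − (5/9)² = 236/81
Independent increments: Var[S_16] = 16·σ² = 16·(236/81) = 3776/81


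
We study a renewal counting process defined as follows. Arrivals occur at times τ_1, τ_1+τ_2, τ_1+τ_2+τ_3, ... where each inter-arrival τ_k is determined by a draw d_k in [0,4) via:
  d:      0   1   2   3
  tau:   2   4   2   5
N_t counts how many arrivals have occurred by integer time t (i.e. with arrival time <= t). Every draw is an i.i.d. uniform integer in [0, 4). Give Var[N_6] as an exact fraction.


31/64

Inter-arrival values over d=0..3: [2, 4, 2, 5]
Each d has probability 1/4, so the pmf of τ is: f(2) = 1/2, f(4) = 1/4, f(5) = 1/4
Let p_n(j) = P(N_n = j), with p_0 = [1]. Condition on τ_1: p_n(0) = P(τ > n), and for j >= 1, p_n(j) = Σ_{k<=n} f(k)·p_{n−k}(j−1)
p_1 = [1]  (j = 0)
p_2 = [1/2, 1/2]  (j = 0..1)
p_3 = [1/2, 1/2]  (j = 0..1)
p_4 = [1/4, 1/2, 1/4]  (j = 0..2)
p_5 = [0, 3/4, 1/4]  (j = 0..2)
p_6 = [0, 1/2, 3/8, 1/8]  (j = 0..3)
E[N_6] = Σ j·p_6(j) = 13/8;  E[N_6²] = Σ j²·p_6(j) = 25/8
Var[N_6] = 25/8 − (13/8)² = 31/64


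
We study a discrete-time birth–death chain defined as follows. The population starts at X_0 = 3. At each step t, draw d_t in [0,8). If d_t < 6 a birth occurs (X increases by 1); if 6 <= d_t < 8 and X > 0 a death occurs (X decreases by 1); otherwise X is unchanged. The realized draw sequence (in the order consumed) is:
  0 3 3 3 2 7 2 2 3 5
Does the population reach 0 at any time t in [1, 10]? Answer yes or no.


no

t=0: X=3, d=0 → birth, X_1=4
t=1: X=4, d=3 → birth, X_2=5
t=2: X=5, d=3 → birth, X_3=6
t=3: X=6, d=3 → birth, X_4=7
t=4: X=7, d=2 → birth, X_5=8
t=5: X=8, d=7 → death, X_6=7
t=6: X=7, d=2 → birth, X_7=8
t=7: X=8, d=2 → birth, X_8=9
t=8: X=9, d=3 → birth, X_9=10
t=9: X=10, d=5 → birth, X_10=11


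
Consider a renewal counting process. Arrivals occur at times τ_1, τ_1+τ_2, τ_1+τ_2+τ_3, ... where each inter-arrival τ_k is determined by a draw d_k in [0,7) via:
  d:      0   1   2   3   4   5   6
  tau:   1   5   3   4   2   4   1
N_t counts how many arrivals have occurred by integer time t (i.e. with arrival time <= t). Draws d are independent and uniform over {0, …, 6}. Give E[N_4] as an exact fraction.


Inter-arrival values over d=0..6: [1, 5, 3, 4, 2, 4, 1]
Each d has probability 1/7, so the pmf of τ is: f(1) = 2/7, f(2) = 1/7, f(3) = 1/7, f(4) = 2/7, f(5) = 1/7
Renewal equation for m(n) = E[N_n]: condition on τ_1 = k (if k <= n, one arrival plus a fresh copy on the remaining n−k steps): m(n) = F(n) + Σ_{k<=n} f(k)·m(n−k), where F(n) = P(τ <= n) and m(0) = 0
m(1) = F(1) = 2/7
m(2) = F(2) + f(1)·m(1) = 3/7 + 2/7·2/7 = 25/49
m(3) = F(3) + f(1)·m(2) + f(2)·m(1) = 4/7 + 2/7·25/49 + 1/7·2/7 = 260/343
m(4) = F(4) + f(1)·m(3) + f(2)·m(2) + f(3)·m(1) = 6/7 + 2/7·260/343 + 1/7·25/49 + 1/7·2/7 = 2851/2401
E[N_4] = m(4) = 2851/2401

2851/2401


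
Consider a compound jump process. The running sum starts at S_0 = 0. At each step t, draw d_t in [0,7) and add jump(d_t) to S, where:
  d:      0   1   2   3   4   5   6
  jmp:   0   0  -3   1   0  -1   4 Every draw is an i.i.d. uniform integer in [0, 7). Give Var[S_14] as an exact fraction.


376/7

Outcome values over d=0..6: [0, 0, -3, 1, 0, -1, 4]
Σy = 1, Σy² = 27, M = 7
μ = 1/7 = 1/7,  σ² = 27/7 − (1/7)² = 188/49
Independent increments: Var[S_14] = 14·σ² = 14·(188/49) = 376/7


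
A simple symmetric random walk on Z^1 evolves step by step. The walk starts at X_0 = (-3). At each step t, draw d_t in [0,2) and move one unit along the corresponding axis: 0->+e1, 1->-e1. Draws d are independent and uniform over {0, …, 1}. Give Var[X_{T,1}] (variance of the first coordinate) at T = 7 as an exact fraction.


7

Outcome values over d=0..1: [1, -1]
Σy = 0, Σy² = 2, M = 2
μ = 0/2 = 0,  σ² = 2/2 − (0)² = 1
Independent increments: Var[X_7] = 7·σ² = 7·(1) = 7


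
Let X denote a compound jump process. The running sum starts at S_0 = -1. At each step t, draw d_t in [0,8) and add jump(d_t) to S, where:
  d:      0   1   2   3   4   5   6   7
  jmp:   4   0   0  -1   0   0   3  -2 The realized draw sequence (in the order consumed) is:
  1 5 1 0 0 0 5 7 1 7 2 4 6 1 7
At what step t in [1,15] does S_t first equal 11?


t=0: S=-1, d=1, jump=0, S_1=-1
t=1: S=-1, d=5, jump=0, S_2=-1
t=2: S=-1, d=1, jump=0, S_3=-1
t=3: S=-1, d=0, jump=4, S_4=3
t=4: S=3, d=0, jump=4, S_5=7
t=5: S=7, d=0, jump=4, S_6=11
t=6: S=11, d=5, jump=0, S_7=11
t=7: S=11, d=7, jump=-2, S_8=9
t=8: S=9, d=1, jump=0, S_9=9
t=9: S=9, d=7, jump=-2, S_10=7
t=10: S=7, d=2, jump=0, S_11=7
t=11: S=7, d=4, jump=0, S_12=7
t=12: S=7, d=6, jump=3, S_13=10
t=13: S=10, d=1, jump=0, S_14=10
t=14: S=10, d=7, jump=-2, S_15=8

6


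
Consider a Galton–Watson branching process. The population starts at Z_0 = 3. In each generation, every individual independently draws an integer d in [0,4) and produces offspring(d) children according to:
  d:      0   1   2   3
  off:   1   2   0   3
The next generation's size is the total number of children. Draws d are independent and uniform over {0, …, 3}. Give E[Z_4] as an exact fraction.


Outcome values over d=0..3: [1, 2, 0, 3]
Σy = 6, Σy² = 14, M = 4
μ = 6/4 = 3/2,  σ² = 14/4 − (3/2)² = 5/4
E[Z_0] = 3
E[Z_1] = 3/2·E[Z_0] = 9/2
E[Z_2] = 3/2·E[Z_1] = 27/4
E[Z_3] = 3/2·E[Z_2] = 81/8
E[Z_4] = 3/2·E[Z_3] = 243/16

243/16


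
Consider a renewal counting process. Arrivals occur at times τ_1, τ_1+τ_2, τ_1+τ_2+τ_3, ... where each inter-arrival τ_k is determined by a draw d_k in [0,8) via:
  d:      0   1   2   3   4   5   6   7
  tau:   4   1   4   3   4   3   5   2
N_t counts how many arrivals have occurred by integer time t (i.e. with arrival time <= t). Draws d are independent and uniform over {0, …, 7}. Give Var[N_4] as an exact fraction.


4606911/16777216

Inter-arrival values over d=0..7: [4, 1, 4, 3, 4, 3, 5, 2]
Each d has probability 1/8, so the pmf of τ is: f(1) = 1/8, f(2) = 1/8, f(3) = 1/4, f(4) = 3/8, f(5) = 1/8
Let p_n(j) = P(N_n = j), with p_0 = [1]. Condition on τ_1: p_n(0) = P(τ > n), and for j >= 1, p_n(j) = Σ_{k<=n} f(k)·p_{n−k}(j−1)
p_1 = [7/8, 1/8]  (j = 0..1)
p_2 = [3/4, 15/64, 1/64]  (j = 0..2)
p_3 = [1/2, 29/64, 23/512, 1/512]  (j = 0..3)
p_4 = [1/8, 3/4, 15/128, 31/4096, 1/4096]  (j = 0..4)
E[N_4] = Σ j·p_4(j) = 4129/4096;  E[N_4²] = Σ j²·p_4(j) = 5287/4096
Var[N_4] = 5287/4096 − (4129/4096)² = 4606911/16777216


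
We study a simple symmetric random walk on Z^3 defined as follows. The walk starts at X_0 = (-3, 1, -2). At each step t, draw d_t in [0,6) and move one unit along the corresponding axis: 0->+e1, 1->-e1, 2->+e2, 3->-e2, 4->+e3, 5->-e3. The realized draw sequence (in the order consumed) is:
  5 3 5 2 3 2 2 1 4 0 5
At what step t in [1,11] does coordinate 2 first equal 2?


7

t=0: X=(-3, 1, -2), d=5 → -e3, X_1=(-3, 1, -3)
t=1: X=(-3, 1, -3), d=3 → -e2, X_2=(-3, 0, -3)
t=2: X=(-3, 0, -3), d=5 → -e3, X_3=(-3, 0, -4)
t=3: X=(-3, 0, -4), d=2 → +e2, X_4=(-3, 1, -4)
t=4: X=(-3, 1, -4), d=3 → -e2, X_5=(-3, 0, -4)
t=5: X=(-3, 0, -4), d=2 → +e2, X_6=(-3, 1, -4)
t=6: X=(-3, 1, -4), d=2 → +e2, X_7=(-3, 2, -4)
t=7: X=(-3, 2, -4), d=1 → -e1, X_8=(-4, 2, -4)
t=8: X=(-4, 2, -4), d=4 → +e3, X_9=(-4, 2, -3)
t=9: X=(-4, 2, -3), d=0 → +e1, X_10=(-3, 2, -3)
t=10: X=(-3, 2, -3), d=5 → -e3, X_11=(-3, 2, -4)


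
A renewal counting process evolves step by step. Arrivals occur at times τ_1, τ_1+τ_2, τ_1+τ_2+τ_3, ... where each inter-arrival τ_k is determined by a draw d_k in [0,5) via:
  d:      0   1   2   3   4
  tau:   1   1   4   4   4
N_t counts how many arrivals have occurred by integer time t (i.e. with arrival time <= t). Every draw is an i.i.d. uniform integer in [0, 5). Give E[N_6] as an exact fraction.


Inter-arrival values over d=0..4: [1, 1, 4, 4, 4]
Each d has probability 1/5, so the pmf of τ is: f(1) = 2/5, f(4) = 3/5
Renewal equation for m(n) = E[N_n]: condition on τ_1 = k (if k <= n, one arrival plus a fresh copy on the remaining n−k steps): m(n) = F(n) + Σ_{k<=n} f(k)·m(n−k), where F(n) = P(τ <= n) and m(0) = 0
m(1) = F(1) = 2/5
m(2) = F(2) + f(1)·m(1) = 2/5 + 2/5·2/5 = 14/25
m(3) = F(3) + f(1)·m(2) = 2/5 + 2/5·14/25 = 78/125
m(4) = F(4) + f(1)·m(3) = 1 + 2/5·78/125 = 781/625
m(5) = F(5) + f(1)·m(4) + f(4)·m(1) = 1 + 2/5·781/625 + 3/5·2/5 = 5437/3125
m(6) = F(6) + f(1)·m(5) + f(4)·m(2) = 1 + 2/5·5437/3125 + 3/5·14/25 = 31749/15625
E[N_6] = m(6) = 31749/15625

31749/15625


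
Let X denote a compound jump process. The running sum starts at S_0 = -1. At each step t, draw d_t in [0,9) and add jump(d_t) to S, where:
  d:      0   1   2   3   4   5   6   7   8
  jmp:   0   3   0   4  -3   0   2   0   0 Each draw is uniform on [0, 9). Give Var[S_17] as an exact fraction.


Outcome values over d=0..8: [0, 3, 0, 4, -3, 0, 2, 0, 0]
Σy = 6, Σy² = 38, M = 9
μ = 6/9 = 2/3,  σ² = 38/9 − (2/3)² = 34/9
Independent increments: Var[S_17] = 17·σ² = 17·(34/9) = 578/9

578/9


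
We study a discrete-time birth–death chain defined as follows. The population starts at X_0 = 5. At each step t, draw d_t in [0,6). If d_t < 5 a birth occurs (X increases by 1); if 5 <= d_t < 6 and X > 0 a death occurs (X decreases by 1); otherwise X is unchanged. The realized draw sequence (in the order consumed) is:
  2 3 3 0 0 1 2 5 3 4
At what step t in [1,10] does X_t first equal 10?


5

t=0: X=5, d=2 → birth, X_1=6
t=1: X=6, d=3 → birth, X_2=7
t=2: X=7, d=3 → birth, X_3=8
t=3: X=8, d=0 → birth, X_4=9
t=4: X=9, d=0 → birth, X_5=10
t=5: X=10, d=1 → birth, X_6=11
t=6: X=11, d=2 → birth, X_7=12
t=7: X=12, d=5 → death, X_8=11
t=8: X=11, d=3 → birth, X_9=12
t=9: X=12, d=4 → birth, X_10=13


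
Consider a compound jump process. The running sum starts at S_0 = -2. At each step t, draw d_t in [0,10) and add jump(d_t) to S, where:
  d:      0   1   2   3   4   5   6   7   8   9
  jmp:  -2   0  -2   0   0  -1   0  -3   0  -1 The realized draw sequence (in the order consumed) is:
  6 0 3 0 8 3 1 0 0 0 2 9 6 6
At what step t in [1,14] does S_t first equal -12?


10

t=0: S=-2, d=6, jump=0, S_1=-2
t=1: S=-2, d=0, jump=-2, S_2=-4
t=2: S=-4, d=3, jump=0, S_3=-4
t=3: S=-4, d=0, jump=-2, S_4=-6
t=4: S=-6, d=8, jump=0, S_5=-6
t=5: S=-6, d=3, jump=0, S_6=-6
t=6: S=-6, d=1, jump=0, S_7=-6
t=7: S=-6, d=0, jump=-2, S_8=-8
t=8: S=-8, d=0, jump=-2, S_9=-10
t=9: S=-10, d=0, jump=-2, S_10=-12
t=10: S=-12, d=2, jump=-2, S_11=-14
t=11: S=-14, d=9, jump=-1, S_12=-15
t=12: S=-15, d=6, jump=0, S_13=-15
t=13: S=-15, d=6, jump=0, S_14=-15


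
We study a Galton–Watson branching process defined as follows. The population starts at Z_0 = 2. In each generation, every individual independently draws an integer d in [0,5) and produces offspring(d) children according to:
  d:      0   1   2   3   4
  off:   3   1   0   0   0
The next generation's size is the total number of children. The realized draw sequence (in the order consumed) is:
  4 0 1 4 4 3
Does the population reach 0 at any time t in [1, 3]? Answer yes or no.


gen 0: Z_0=2, draws=[4, 0], offspring=[0, 3], Z_1=3
gen 1: Z_1=3, draws=[1, 4, 4], offspring=[1, 0, 0], Z_2=1
gen 2: Z_2=1, draws=[3], offspring=[0], Z_3=0

yes


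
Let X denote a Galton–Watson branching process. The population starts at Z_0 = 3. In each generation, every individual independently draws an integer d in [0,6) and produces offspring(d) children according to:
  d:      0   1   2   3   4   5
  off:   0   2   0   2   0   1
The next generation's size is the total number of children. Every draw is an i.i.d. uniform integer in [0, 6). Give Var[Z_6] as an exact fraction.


Outcome values over d=0..5: [0, 2, 0, 2, 0, 1]
Σy = 5, Σy² = 9, M = 6
μ = 5/6 = 5/6,  σ² = 9/6 − (5/6)² = 29/36
V_0 = 0, E_0 = 3
V_1 = 29/36·E_0 + (5/6)²·V_0 = 29/12;  E_1 = 5/2
V_2 = 29/36·E_1 + (5/6)²·V_1 = 1595/432;  E_2 = 25/12
V_3 = 29/36·E_2 + (5/6)²·V_2 = 65975/15552;  E_3 = 125/72
V_4 = 29/36·E_3 + (5/6)²·V_3 = 2432375/559872;  E_4 = 625/432
V_5 = 29/36·E_4 + (5/6)²·V_4 = 84299375/20155392;  E_5 = 3125/2592
V_6 = 29/36·E_5 + (5/6)²·V_5 = 2812184375/725594112;  E_6 = 15625/15552

2812184375/725594112


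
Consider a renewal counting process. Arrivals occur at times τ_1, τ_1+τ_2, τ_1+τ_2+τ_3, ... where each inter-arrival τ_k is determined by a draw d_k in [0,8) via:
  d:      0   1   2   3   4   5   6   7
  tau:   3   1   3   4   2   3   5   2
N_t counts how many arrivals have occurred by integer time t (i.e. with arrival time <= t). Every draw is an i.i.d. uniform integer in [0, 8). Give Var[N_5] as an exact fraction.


395401519/1073741824

Inter-arrival values over d=0..7: [3, 1, 3, 4, 2, 3, 5, 2]
Each d has probability 1/8, so the pmf of τ is: f(1) = 1/8, f(2) = 1/4, f(3) = 3/8, f(4) = 1/8, f(5) = 1/8
Let p_n(j) = P(N_n = j), with p_0 = [1]. Condition on τ_1: p_n(0) = P(τ > n), and for j >= 1, p_n(j) = Σ_{k<=n} f(k)·p_{n−k}(j−1)
p_1 = [7/8, 1/8]  (j = 0..1)
p_2 = [5/8, 23/64, 1/64]  (j = 0..2)
p_3 = [1/4, 43/64, 39/512, 1/512]  (j = 0..3)
p_4 = [1/8, 41/64, 113/512, 55/4096, 1/4096]  (j = 0..4)
p_5 = [0, 35/64, 51/128, 215/4096, 71/32768, 1/32768]  (j = 0..5)
E[N_5] = Σ j·p_5(j) = 49481/32768;  E[N_5²] = Σ j²·p_5(j) = 86785/32768
Var[N_5] = 86785/32768 − (49481/32768)² = 395401519/1073741824


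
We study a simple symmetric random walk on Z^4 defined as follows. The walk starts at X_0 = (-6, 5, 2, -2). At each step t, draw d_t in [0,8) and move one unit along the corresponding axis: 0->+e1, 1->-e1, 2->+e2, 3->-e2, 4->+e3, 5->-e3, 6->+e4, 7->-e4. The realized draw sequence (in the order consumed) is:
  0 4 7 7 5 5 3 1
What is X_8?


(-6, 4, 1, -4)

t=0: X=(-6, 5, 2, -2), d=0 → +e1, X_1=(-5, 5, 2, -2)
t=1: X=(-5, 5, 2, -2), d=4 → +e3, X_2=(-5, 5, 3, -2)
t=2: X=(-5, 5, 3, -2), d=7 → -e4, X_3=(-5, 5, 3, -3)
t=3: X=(-5, 5, 3, -3), d=7 → -e4, X_4=(-5, 5, 3, -4)
t=4: X=(-5, 5, 3, -4), d=5 → -e3, X_5=(-5, 5, 2, -4)
t=5: X=(-5, 5, 2, -4), d=5 → -e3, X_6=(-5, 5, 1, -4)
t=6: X=(-5, 5, 1, -4), d=3 → -e2, X_7=(-5, 4, 1, -4)
t=7: X=(-5, 4, 1, -4), d=1 → -e1, X_8=(-6, 4, 1, -4)


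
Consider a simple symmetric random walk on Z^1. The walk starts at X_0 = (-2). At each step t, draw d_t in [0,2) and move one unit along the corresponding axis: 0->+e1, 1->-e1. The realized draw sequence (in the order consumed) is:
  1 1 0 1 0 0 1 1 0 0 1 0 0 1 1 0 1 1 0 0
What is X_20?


(-2)

t=0: X=(-2), d=1 → -e1, X_1=(-3)
t=1: X=(-3), d=1 → -e1, X_2=(-4)
t=2: X=(-4), d=0 → +e1, X_3=(-3)
t=3: X=(-3), d=1 → -e1, X_4=(-4)
t=4: X=(-4), d=0 → +e1, X_5=(-3)
t=5: X=(-3), d=0 → +e1, X_6=(-2)
t=6: X=(-2), d=1 → -e1, X_7=(-3)
t=7: X=(-3), d=1 → -e1, X_8=(-4)
t=8: X=(-4), d=0 → +e1, X_9=(-3)
t=9: X=(-3), d=0 → +e1, X_10=(-2)
t=10: X=(-2), d=1 → -e1, X_11=(-3)
t=11: X=(-3), d=0 → +e1, X_12=(-2)
t=12: X=(-2), d=0 → +e1, X_13=(-1)
t=13: X=(-1), d=1 → -e1, X_14=(-2)
t=14: X=(-2), d=1 → -e1, X_15=(-3)
t=15: X=(-3), d=0 → +e1, X_16=(-2)
t=16: X=(-2), d=1 → -e1, X_17=(-3)
t=17: X=(-3), d=1 → -e1, X_18=(-4)
t=18: X=(-4), d=0 → +e1, X_19=(-3)
t=19: X=(-3), d=0 → +e1, X_20=(-2)


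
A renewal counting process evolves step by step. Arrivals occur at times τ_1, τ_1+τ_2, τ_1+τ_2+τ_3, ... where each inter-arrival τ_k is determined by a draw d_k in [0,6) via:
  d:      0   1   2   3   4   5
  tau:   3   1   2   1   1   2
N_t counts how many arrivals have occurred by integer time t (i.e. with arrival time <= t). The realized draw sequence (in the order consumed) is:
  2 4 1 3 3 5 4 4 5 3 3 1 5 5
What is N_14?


11

draw d_1=2: τ_1=2, arrival time A_1=2
draw d_2=4: τ_2=1, arrival time A_2=3
draw d_3=1: τ_3=1, arrival time A_3=4
draw d_4=3: τ_4=1, arrival time A_4=5
draw d_5=3: τ_5=1, arrival time A_5=6
draw d_6=5: τ_6=2, arrival time A_6=8
draw d_7=4: τ_7=1, arrival time A_7=9
draw d_8=4: τ_8=1, arrival time A_8=10
draw d_9=5: τ_9=2, arrival time A_9=12
draw d_10=3: τ_10=1, arrival time A_10=13
draw d_11=3: τ_11=1, arrival time A_11=14
draw d_12=1: τ_12=1, arrival time A_12=15
draw d_13=5: τ_13=2, arrival time A_13=17
draw d_14=5: τ_14=2, arrival time A_14=19
N_t over t=0..14: 0:0 1:0 2:1 3:2 4:3 5:4 6:5 7:5 8:6 9:7 10:8 11:8 12:9 13:10 14:11


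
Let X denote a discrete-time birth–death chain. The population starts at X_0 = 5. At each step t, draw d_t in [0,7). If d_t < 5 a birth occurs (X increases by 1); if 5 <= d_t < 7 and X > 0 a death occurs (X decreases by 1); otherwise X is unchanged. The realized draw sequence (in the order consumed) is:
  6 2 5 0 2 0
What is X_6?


t=0: X=5, d=6 → death, X_1=4
t=1: X=4, d=2 → birth, X_2=5
t=2: X=5, d=5 → death, X_3=4
t=3: X=4, d=0 → birth, X_4=5
t=4: X=5, d=2 → birth, X_5=6
t=5: X=6, d=0 → birth, X_6=7

7


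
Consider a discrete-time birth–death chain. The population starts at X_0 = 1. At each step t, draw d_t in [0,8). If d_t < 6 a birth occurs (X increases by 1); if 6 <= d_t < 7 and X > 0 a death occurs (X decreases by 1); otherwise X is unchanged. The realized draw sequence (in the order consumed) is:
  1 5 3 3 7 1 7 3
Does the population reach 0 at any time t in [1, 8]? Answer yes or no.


t=0: X=1, d=1 → birth, X_1=2
t=1: X=2, d=5 → birth, X_2=3
t=2: X=3, d=3 → birth, X_3=4
t=3: X=4, d=3 → birth, X_4=5
t=4: X=5, d=7 → hold, X_5=5
t=5: X=5, d=1 → birth, X_6=6
t=6: X=6, d=7 → hold, X_7=6
t=7: X=6, d=3 → birth, X_8=7

no


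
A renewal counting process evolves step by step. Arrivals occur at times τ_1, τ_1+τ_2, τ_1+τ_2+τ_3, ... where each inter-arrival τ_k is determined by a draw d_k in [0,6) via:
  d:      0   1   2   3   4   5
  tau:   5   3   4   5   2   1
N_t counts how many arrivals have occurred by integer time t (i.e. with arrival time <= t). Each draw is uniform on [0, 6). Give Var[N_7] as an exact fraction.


Inter-arrival values over d=0..5: [5, 3, 4, 5, 2, 1]
Each d has probability 1/6, so the pmf of τ is: f(1) = 1/6, f(2) = 1/6, f(3) = 1/6, f(4) = 1/6, f(5) = 1/3
Let p_n(j) = P(N_n = j), with p_0 = [1]. Condition on τ_1: p_n(0) = P(τ > n), and for j >= 1, p_n(j) = Σ_{k<=n} f(k)·p_{n−k}(j−1)
p_1 = [5/6, 1/6]  (j = 0..1)
p_2 = [2/3, 11/36, 1/36]  (j = 0..2)
p_3 = [1/2, 5/12, 17/216, 1/216]  (j = 0..3)
p_4 = [1/3, 1/2, 4/27, 23/1296, 1/1296]  (j = 0..4)
p_5 = [0, 13/18, 25/108, 55/1296, 29/7776, 1/7776]  (j = 0..5)
p_6 = [0, 19/36, 41/108, 35/432, 7/648, 35/46656, 1/46656]  (j = 0..6)
p_7 = [0, 13/36, 25/54, 193/1296, 7/288, 119/46656, 41/279936, 1/279936]  (j = 0..7)
E[N_7] = Σ j·p_7(j) = 516391/279936;  E[N_7²] = Σ j²·p_7(j) = 1122919/279936
Var[N_7] = 1122919/279936 − (516391/279936)² = 47685788303/78364164096

47685788303/78364164096
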